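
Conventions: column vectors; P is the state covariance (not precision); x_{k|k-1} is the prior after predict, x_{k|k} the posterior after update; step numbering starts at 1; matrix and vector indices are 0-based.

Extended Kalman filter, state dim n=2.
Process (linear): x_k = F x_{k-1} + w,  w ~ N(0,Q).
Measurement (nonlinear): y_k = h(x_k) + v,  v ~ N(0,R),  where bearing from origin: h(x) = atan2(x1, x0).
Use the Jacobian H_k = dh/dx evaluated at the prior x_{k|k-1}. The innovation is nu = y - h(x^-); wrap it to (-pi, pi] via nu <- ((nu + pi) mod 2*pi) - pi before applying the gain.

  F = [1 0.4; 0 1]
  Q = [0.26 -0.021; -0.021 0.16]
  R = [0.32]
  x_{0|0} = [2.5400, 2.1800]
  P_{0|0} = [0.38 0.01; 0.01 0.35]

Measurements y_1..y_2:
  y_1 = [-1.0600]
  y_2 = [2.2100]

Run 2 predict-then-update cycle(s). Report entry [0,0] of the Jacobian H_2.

H_jac[0,0] = -0.0775

step 1: x^-=[3.4120, 2.1800]  P^-=[0.7040 0.1290; 0.1290 0.5100]  H_jac=[-0.1330 0.2081]  S=[0.3474]  K=[-0.1922; 0.2562]  nu=[-1.6285]  x^+=[3.7250, 1.7628]  P^+=[0.6912 0.1461; 0.1461 0.4872]
step 2: x^-=[4.4301, 1.7628]  P^-=[1.1460 0.3200; 0.3200 0.6472]  H_jac=[-0.0775 0.1949]  S=[0.3418]  K=[-0.0776; 0.2964]  nu=[1.8313]  x^+=[4.2881, 2.3056]  P^+=[1.1439 0.3278; 0.3278 0.6172]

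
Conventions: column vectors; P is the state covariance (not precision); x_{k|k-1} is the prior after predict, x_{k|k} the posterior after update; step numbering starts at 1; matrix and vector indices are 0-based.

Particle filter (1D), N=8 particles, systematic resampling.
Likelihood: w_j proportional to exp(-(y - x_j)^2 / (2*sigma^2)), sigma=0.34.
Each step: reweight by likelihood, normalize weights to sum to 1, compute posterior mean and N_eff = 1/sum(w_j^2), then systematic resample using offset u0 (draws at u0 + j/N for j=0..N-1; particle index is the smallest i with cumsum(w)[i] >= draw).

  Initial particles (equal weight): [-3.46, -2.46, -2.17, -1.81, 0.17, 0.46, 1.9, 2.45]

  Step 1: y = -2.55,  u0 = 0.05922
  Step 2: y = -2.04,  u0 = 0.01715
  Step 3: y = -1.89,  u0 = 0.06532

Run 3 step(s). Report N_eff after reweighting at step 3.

step 1: w=[0.0172, 0.5951, 0.3300, 0.0577, 0.0000, 0.0000, 0.0000, 0.0000]  mean=-2.3439  Neff=2.1427  idx=[1, 1, 1, 1, 1, 2, 2, 2]
step 2: w=[0.0911, 0.0911, 0.0911, 0.0911, 0.0911, 0.1815, 0.1815, 0.1815]  mean=-2.3021  Neff=7.1251  idx=[0, 1, 2, 4, 5, 6, 6, 7]
step 3: w=[0.0640, 0.0640, 0.0640, 0.0640, 0.1860, 0.1860, 0.1860, 0.1860]  mean=-2.2443  Neff=6.4626  idx=[1, 2, 4, 4, 5, 6, 7, 7]

N_eff = 6.4626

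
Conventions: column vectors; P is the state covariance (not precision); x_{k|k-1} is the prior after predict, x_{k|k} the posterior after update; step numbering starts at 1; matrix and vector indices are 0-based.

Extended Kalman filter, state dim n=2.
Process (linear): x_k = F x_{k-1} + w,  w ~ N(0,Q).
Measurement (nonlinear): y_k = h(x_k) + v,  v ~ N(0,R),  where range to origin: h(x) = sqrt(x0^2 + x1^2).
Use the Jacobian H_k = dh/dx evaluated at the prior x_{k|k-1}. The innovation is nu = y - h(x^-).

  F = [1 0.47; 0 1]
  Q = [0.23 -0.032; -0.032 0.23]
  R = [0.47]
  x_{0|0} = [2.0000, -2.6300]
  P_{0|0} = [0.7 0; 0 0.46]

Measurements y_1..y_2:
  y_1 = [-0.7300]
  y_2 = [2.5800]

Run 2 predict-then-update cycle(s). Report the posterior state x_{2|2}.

x_post = [-0.2416, -1.7048]

step 1: x^-=[0.7639, -2.6300]  P^-=[1.0316 0.1842; 0.1842 0.6900]  H_jac=[0.2789 -0.9603]  S=[1.0879]  K=[0.1019; -0.5619]  nu=[-3.4687]  x^+=[0.4104, -0.6811]  P^+=[1.0203 0.2465; 0.2465 0.3466]
step 2: x^-=[0.0903, -0.6811]  P^-=[1.5586 0.3774; 0.3774 0.5766]  H_jac=[0.1315 -0.9913]  S=[0.9652]  K=[-0.1753; -0.5408]  nu=[1.8929]  x^+=[-0.2416, -1.7048]  P^+=[1.5289 0.2859; 0.2859 0.2943]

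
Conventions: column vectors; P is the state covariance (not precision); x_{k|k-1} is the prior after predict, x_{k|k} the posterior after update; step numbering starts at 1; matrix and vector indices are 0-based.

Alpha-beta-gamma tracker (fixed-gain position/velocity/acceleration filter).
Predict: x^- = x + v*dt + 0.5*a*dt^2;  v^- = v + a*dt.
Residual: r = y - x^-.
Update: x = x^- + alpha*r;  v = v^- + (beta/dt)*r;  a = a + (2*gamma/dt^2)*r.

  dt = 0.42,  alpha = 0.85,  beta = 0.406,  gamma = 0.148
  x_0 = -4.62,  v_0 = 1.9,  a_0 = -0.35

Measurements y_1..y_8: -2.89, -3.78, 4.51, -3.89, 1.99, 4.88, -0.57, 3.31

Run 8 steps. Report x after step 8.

x_post = 2.7056

step 1: x_pred=-3.8529  r=0.9629  x^+=-3.0344  v^+=2.6838  a^+=1.2657
step 2: x_pred=-1.7956  r=-1.9844  x^+=-3.4823  v^+=1.2971  a^+=-2.0641
step 3: x_pred=-3.1196  r=7.6296  x^+=3.3656  v^+=7.8055  a^+=10.7384
step 4: x_pred=7.5910  r=-11.4810  x^+=-2.1679  v^+=1.2173  a^+=-8.5268
step 5: x_pred=-2.4086  r=4.3986  x^+=1.3302  v^+=1.8881  a^+=-1.1458
step 6: x_pred=2.0221  r=2.8579  x^+=4.4513  v^+=4.1694  a^+=3.6497
step 7: x_pred=6.5244  r=-7.0944  x^+=0.4942  v^+=-1.1556  a^+=-8.2547
step 8: x_pred=-0.7193  r=4.0293  x^+=2.7056  v^+=-0.7276  a^+=-1.4936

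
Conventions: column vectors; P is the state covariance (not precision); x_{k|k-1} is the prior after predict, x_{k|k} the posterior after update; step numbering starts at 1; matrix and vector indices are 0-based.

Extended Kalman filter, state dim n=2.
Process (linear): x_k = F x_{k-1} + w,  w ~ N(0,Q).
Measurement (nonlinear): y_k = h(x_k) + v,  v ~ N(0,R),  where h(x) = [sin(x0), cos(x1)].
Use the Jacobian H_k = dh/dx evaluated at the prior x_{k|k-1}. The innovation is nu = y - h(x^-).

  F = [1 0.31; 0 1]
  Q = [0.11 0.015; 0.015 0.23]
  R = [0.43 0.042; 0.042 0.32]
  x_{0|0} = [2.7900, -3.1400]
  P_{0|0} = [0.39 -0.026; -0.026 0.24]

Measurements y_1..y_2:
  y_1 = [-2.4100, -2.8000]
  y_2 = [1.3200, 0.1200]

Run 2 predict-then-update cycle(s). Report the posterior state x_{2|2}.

x_post = [1.7574, -2.8076]

step 1: x^-=[1.8166, -3.1400]  P^-=[0.5069 0.0634; 0.0634 0.4700]  H_jac=[-0.2433 0.0000; 0.0000 0.0016]  S=[0.4600 0.0420; 0.0420 0.3200]  K=[-0.2714 0.0359; -0.0342 0.0068]  nu=[-3.3799, -1.8000]  x^+=[2.6694, -3.0368]  P^+=[0.4735 0.0592; 0.0592 0.4695]
step 2: x^-=[1.7280, -3.0368]  P^-=[0.6653 0.2197; 0.2197 0.6995]  H_jac=[-0.1565 0.0000; 0.0000 0.1046]  S=[0.4463 0.0384; 0.0384 0.3277]  K=[-0.2418 0.0985; -0.0973 0.2347]  nu=[0.3323, 1.1145]  x^+=[1.7574, -2.8076]  P^+=[0.6378 0.2042; 0.2042 0.6790]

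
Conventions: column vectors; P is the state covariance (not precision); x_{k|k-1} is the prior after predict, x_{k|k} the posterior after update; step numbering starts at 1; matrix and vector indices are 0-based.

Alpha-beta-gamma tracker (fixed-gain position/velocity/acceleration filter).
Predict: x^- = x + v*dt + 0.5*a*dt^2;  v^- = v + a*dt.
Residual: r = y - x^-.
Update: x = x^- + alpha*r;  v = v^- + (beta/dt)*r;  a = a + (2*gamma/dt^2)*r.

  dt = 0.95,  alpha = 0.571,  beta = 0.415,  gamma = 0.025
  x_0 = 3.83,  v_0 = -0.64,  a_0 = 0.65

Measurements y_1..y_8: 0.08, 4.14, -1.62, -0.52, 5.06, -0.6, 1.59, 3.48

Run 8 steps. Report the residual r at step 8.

resid = 0.8904

step 1: x_pred=3.5153  r=-3.4353  x^+=1.5537  v^+=-1.5232  a^+=0.4597
step 2: x_pred=0.3141  r=3.8259  x^+=2.4987  v^+=0.5848  a^+=0.6716
step 3: x_pred=3.3573  r=-4.9773  x^+=0.5153  v^+=-0.9515  a^+=0.3959
step 4: x_pred=-0.2100  r=-0.3100  x^+=-0.3870  v^+=-0.7108  a^+=0.3787
step 5: x_pred=-0.8914  r=5.9514  x^+=2.5069  v^+=2.2488  a^+=0.7084
step 6: x_pred=4.9629  r=-5.5629  x^+=1.7865  v^+=0.4917  a^+=0.4002
step 7: x_pred=2.4342  r=-0.8442  x^+=1.9521  v^+=0.5031  a^+=0.3535
step 8: x_pred=2.5896  r=0.8904  x^+=3.0980  v^+=1.2279  a^+=0.4028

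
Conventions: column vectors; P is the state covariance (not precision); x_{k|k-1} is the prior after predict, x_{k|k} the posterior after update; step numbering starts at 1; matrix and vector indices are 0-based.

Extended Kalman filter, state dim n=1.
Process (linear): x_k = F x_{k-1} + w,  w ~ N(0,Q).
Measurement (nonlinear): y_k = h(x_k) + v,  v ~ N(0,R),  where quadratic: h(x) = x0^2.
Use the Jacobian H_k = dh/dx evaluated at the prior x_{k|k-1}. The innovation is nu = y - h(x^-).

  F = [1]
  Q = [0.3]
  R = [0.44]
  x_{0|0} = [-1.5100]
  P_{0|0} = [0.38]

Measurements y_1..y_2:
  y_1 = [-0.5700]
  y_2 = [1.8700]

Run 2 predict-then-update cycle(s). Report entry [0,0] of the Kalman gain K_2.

step 1: x^-=[-1.5100]  P^-=[0.6800]  H_jac=[-3.0200]  S=[6.6419]  K=[-0.3092]  nu=[-2.8501]  x^+=[-0.6288]  P^+=[0.0450]
step 2: x^-=[-0.6288]  P^-=[0.3450]  H_jac=[-1.2576]  S=[0.9857]  K=[-0.4402]  nu=[1.4746]  x^+=[-1.2779]  P^+=[0.1540]

K[0,0] = -0.4402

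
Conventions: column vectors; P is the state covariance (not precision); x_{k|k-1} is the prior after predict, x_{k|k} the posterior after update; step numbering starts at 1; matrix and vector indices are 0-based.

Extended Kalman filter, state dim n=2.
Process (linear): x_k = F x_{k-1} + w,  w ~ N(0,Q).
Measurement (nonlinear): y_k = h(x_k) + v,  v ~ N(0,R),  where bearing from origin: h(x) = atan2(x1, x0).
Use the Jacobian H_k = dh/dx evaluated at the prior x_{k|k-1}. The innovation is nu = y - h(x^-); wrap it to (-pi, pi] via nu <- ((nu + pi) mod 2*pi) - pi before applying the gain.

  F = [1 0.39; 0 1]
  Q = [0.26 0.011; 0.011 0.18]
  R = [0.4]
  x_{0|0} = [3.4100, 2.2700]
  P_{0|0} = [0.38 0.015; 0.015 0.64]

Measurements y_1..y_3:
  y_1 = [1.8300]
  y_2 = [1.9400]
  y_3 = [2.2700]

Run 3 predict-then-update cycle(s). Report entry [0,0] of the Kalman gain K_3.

K[0,0] = -0.0206

step 1: x^-=[4.2953, 2.2700]  P^-=[0.7490 0.2756; 0.2756 0.8200]  H_jac=[-0.0962 0.1820]  S=[0.4244]  K=[-0.0516; 0.2891]  nu=[1.3438]  x^+=[4.2260, 2.6586]  P^+=[0.7479 0.2819; 0.2819 0.7845]
step 2: x^-=[5.2628, 2.6586]  P^-=[1.3471 0.5989; 0.5989 0.9645]  H_jac=[-0.0765 0.1514]  S=[0.4161]  K=[-0.0297; 0.2408]  nu=[1.4722]  x^+=[5.2191, 3.0131]  P^+=[1.3468 0.6019; 0.6019 0.9404]
step 3: x^-=[6.3942, 3.0131]  P^-=[2.2193 0.9796; 0.9796 1.1204]  H_jac=[-0.0603 0.1280]  S=[0.4113]  K=[-0.0206; 0.2050]  nu=[1.8296]  x^+=[6.3566, 3.3881]  P^+=[2.2191 0.9813; 0.9813 1.1031]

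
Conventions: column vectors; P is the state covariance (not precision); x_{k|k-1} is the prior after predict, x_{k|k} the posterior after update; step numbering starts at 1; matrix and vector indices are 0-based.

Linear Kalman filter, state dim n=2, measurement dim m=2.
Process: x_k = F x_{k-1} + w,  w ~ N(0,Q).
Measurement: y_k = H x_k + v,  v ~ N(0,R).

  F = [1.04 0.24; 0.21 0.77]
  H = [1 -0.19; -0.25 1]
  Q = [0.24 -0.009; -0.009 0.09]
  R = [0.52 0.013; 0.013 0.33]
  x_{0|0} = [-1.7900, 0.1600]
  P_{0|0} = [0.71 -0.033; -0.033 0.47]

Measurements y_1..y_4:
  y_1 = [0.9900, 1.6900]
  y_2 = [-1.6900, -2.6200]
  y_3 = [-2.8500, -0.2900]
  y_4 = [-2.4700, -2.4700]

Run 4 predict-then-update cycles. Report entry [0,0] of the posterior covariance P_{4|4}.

step 1: x^-=[-1.8232, -0.2527]  P^-=[1.0185 0.2048; 0.2048 0.3893]  S=[1.4748 -0.1010; -0.1010 0.6805]  K=[0.6660 0.0257; 0.1240 0.5152]  nu=[2.7652, 1.4869]  x^+=[0.0567, 0.8564]  P^+=[0.3674 0.1090; 0.1090 0.1989]
step 2: x^-=[0.2645, 0.6713]  P^-=[0.7032 0.2008; 0.2008 0.2594]  S=[1.1563 -0.0018; -0.0018 0.5329]  K=[0.5752 0.0488; 0.1316 0.3929]  nu=[-1.8269, -3.2252]  x^+=[-0.9437, -0.8364]  P^+=[0.3194 0.1034; 0.1034 0.1572]
step 3: x^-=[-1.1822, -0.8422]  P^-=[0.6462 0.1778; 0.1778 0.2308]  S=[1.1069 -0.0061; -0.0061 0.5122]  K=[0.5534 0.0384; 0.1231 0.3652]  nu=[-1.8278, 0.2567]  x^+=[-2.1839, -0.9734]  P^+=[0.3066 0.0965; 0.0965 0.1462]
step 4: x^-=[-2.5049, -1.2082]  P^-=[0.6283 0.1672; 0.1672 0.2214]  S=[1.0927 -0.0110; -0.0110 0.5071]  K=[0.5462 0.0318; 0.1181 0.3568]  nu=[-0.1947, -1.8880]  x^+=[-2.6712, -1.9049]  P^+=[0.3021 0.0931; 0.0931 0.1426]

P_post[0,0] = 0.3021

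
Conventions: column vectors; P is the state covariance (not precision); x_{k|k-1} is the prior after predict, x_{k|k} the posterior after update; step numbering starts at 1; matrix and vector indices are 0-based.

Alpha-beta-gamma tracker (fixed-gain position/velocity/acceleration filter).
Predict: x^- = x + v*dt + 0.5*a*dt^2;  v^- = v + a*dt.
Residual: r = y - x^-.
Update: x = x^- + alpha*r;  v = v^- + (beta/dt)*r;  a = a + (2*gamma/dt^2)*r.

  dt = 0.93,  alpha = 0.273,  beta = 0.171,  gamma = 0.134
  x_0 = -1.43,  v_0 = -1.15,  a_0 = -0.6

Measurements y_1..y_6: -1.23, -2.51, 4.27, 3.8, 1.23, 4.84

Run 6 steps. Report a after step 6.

a_post = 0.2191

step 1: x_pred=-2.7590  r=1.5290  x^+=-2.3416  v^+=-1.4269  a^+=-0.1262
step 2: x_pred=-3.7231  r=1.2131  x^+=-3.3919  v^+=-1.3212  a^+=0.2497
step 3: x_pred=-4.5127  r=8.7827  x^+=-2.1150  v^+=0.5259  a^+=2.9711
step 4: x_pred=-0.3411  r=4.1411  x^+=0.7894  v^+=4.0504  a^+=4.2543
step 5: x_pred=6.3961  r=-5.1661  x^+=4.9857  v^+=7.0570  a^+=2.6535
step 6: x_pred=12.6963  r=-7.8563  x^+=10.5515  v^+=8.0802  a^+=0.2191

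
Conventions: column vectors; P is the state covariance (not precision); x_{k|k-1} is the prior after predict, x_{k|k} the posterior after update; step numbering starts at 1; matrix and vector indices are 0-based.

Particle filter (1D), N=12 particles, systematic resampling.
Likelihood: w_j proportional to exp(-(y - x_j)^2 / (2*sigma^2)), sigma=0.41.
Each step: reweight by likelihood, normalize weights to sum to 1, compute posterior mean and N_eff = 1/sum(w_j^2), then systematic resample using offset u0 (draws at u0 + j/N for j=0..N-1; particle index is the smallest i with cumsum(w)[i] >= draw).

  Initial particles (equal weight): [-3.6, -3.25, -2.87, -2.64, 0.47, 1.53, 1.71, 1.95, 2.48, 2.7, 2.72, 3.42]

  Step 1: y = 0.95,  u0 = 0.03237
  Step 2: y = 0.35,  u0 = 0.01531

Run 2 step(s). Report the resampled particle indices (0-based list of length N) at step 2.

resampled_idx = [0, 0, 1, 1, 2, 2, 3, 3, 4, 4, 5, 5]

step 1: w=[0.0000, 0.0000, 0.0000, 0.0000, 0.4568, 0.3333, 0.1626, 0.0463, 0.0009, 0.0001, 0.0001, 0.0000]  mean=1.0956  Neff=2.8711  idx=[4, 4, 4, 4, 4, 4, 5, 5, 5, 5, 6, 6]
step 2: w=[0.1646, 0.1646, 0.1646, 0.1646, 0.1646, 0.1646, 0.0027, 0.0027, 0.0027, 0.0027, 0.0007, 0.0007]  mean=0.4833  Neff=6.1496  idx=[0, 0, 1, 1, 2, 2, 3, 3, 4, 4, 5, 5]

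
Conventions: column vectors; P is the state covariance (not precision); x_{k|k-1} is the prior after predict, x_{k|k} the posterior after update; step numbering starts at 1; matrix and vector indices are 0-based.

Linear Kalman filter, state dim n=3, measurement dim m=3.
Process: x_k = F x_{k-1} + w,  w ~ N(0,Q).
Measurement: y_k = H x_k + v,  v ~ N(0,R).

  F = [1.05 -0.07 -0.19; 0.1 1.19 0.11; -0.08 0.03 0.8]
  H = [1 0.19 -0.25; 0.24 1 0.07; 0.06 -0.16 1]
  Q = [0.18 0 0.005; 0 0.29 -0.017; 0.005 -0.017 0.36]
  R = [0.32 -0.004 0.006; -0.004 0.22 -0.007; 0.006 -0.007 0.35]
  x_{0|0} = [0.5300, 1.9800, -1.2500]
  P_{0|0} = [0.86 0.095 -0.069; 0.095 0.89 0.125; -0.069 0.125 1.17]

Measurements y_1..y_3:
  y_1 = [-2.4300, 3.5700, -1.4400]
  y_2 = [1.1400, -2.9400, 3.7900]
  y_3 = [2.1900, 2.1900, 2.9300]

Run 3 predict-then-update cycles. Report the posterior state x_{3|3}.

x_post = [1.3161, 0.8779, 2.0719]

step 1: x^-=[0.6554, 2.2717, -0.9830]  P^-=[1.1916 0.0739 -0.3101; 0.0739 1.6269 0.2166; -0.3101 0.2166 1.1295]  S=[1.8035 0.5942 -0.5210; 0.5942 1.9764 -0.0311; -0.5210 -0.0311 1.4175]  K=[0.7590 -0.0555 0.1010; -0.1215 0.8755 -0.0532; -0.1583 0.1706 0.7048]  nu=[-3.7628, 1.2098, -0.1329]  x^+=[-2.2810, 3.7950, -0.2745]  P^+=[0.2618 -0.0796 0.0119; -0.0796 0.2116 0.0132; 0.0119 0.0132 0.2459]
step 2: x^-=[-2.6086, 4.2578, 0.0768]  P^-=[0.4859 -0.0961 -0.0484; -0.0961 0.5801 0.0309; -0.0484 0.0309 0.5188]  S=[0.8440 0.1054 -0.1385; 0.1054 0.7871 -0.0399; -0.1385 -0.0399 0.8715]  K=[0.5892 -0.0528 0.0867; -0.0921 0.7197 -0.0594; -0.1248 0.1163 0.5717]  nu=[2.9588, -6.5771, 4.5510]  x^+=[-0.1230, -1.0186, 1.5447]  P^+=[0.2045 -0.0645 0.0117; -0.0645 0.1742 0.0054; 0.0117 0.0054 0.1987]
step 3: x^-=[-0.3513, -1.0545, 1.2150]  P^-=[0.4184 -0.0774 -0.0355; -0.0774 0.5275 0.0170; -0.0355 0.0170 0.4877]  S=[0.7746 0.1028 -0.1264; 0.1028 0.7380 -0.0448; -0.1264 -0.0448 0.8445]  K=[0.5519 -0.0441 0.0827; -0.0785 0.6985 -0.0601; -0.1222 0.1087 0.5592]  nu=[3.0455, 3.2437, 1.5673]  x^+=[1.3161, 0.8779, 2.0719]  P^+=[0.1914 -0.0592 0.0116; -0.0592 0.1683 0.0041; 0.0116 0.0041 0.1942]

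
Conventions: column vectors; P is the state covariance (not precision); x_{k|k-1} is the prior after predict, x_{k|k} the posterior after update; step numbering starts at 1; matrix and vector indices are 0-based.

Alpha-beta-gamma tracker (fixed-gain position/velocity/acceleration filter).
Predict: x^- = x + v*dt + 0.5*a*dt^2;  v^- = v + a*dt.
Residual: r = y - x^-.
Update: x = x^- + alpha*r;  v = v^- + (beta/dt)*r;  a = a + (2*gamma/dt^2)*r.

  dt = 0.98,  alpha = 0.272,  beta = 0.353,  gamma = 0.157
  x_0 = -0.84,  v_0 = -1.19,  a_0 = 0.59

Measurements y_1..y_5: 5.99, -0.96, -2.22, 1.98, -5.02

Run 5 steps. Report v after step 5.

v_post = -5.9807

step 1: x_pred=-1.7229  r=7.7129  x^+=0.3750  v^+=2.1664  a^+=3.1117
step 2: x_pred=3.9923  r=-4.9523  x^+=2.6453  v^+=3.4320  a^+=1.4925
step 3: x_pred=6.7254  r=-8.9454  x^+=4.2923  v^+=1.6725  a^+=-1.4321
step 4: x_pred=5.2437  r=-3.2637  x^+=4.3559  v^+=-0.9065  a^+=-2.4992
step 5: x_pred=2.2675  r=-7.2875  x^+=0.2853  v^+=-5.9807  a^+=-4.8818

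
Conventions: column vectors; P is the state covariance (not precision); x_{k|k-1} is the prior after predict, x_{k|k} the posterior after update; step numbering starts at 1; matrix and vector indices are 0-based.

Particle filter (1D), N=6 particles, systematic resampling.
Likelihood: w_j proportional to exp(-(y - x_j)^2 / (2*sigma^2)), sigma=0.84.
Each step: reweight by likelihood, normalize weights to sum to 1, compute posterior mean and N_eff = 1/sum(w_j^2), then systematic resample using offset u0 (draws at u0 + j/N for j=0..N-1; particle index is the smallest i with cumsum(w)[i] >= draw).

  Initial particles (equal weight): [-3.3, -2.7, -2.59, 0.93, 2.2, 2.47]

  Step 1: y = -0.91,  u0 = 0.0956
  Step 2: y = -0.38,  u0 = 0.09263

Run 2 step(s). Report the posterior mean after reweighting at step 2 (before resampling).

post_mean = 0.3852

step 1: w=[0.0501, 0.2965, 0.3886, 0.2608, 0.0030, 0.0009]  mean=-1.7214  Neff=3.2310  idx=[1, 1, 2, 2, 3, 3]
step 2: w=[0.0315, 0.0315, 0.0449, 0.0449, 0.4236, 0.4236]  mean=0.3852  Neff=2.7406  idx=[2, 4, 4, 5, 5, 5]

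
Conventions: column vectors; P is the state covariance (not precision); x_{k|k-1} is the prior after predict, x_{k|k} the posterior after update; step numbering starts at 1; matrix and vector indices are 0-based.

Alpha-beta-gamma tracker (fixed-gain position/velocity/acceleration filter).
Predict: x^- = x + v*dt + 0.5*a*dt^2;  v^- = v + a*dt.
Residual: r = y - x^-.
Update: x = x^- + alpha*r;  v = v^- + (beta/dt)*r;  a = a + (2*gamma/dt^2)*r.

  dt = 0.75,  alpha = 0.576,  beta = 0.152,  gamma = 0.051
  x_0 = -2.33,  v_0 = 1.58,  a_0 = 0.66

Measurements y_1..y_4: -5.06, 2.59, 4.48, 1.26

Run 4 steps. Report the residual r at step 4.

step 1: x_pred=-0.9594  r=-4.1006  x^+=-3.3213  v^+=1.2439  a^+=-0.0836
step 2: x_pred=-2.4119  r=5.0019  x^+=0.4692  v^+=2.1950  a^+=0.8234
step 3: x_pred=2.3470  r=2.1330  x^+=3.5756  v^+=3.2448  a^+=1.2102
step 4: x_pred=6.3496  r=-5.0896  x^+=3.4180  v^+=3.1210  a^+=0.2873

resid = -5.0896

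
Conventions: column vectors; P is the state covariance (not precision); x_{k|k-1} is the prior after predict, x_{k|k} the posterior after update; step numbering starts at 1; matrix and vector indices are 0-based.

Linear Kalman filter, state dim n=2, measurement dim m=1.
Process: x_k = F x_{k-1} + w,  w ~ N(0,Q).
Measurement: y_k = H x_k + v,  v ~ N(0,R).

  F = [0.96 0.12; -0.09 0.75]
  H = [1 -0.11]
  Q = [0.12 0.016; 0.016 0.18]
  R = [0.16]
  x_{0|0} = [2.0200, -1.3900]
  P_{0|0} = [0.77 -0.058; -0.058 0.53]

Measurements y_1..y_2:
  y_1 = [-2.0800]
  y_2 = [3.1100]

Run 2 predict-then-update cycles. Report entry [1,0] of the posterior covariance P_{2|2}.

step 1: x^-=[1.7724, -1.2243]  P^-=[0.8239 -0.0440; -0.0440 0.4922]  S=[0.9995]  K=[0.8291; -0.0981]  nu=[-3.9871]  x^+=[-1.5334, -0.8330]  P^+=[0.1368 0.0374; 0.0374 0.4826]
step 2: x^-=[-1.5720, -0.4867]  P^-=[0.2616 0.0741; 0.0741 0.4475]  S=[0.4107]  K=[0.6171; 0.0606]  nu=[4.6285]  x^+=[1.2842, -0.2062]  P^+=[0.1052 0.0588; 0.0588 0.4460]

P_post[1,0] = 0.0588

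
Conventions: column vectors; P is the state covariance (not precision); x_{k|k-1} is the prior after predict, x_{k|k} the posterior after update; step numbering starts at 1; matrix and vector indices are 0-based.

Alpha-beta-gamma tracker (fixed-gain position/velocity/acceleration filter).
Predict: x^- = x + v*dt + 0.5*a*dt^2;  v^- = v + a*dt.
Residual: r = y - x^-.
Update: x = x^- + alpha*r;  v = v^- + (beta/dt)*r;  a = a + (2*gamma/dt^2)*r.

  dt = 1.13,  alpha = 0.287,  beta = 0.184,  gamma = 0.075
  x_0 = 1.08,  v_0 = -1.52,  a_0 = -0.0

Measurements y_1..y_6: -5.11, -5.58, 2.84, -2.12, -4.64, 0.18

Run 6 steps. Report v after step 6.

step 1: x_pred=-0.6376  r=-4.4724  x^+=-1.9212  v^+=-2.2482  a^+=-0.5254
step 2: x_pred=-4.7971  r=-0.7829  x^+=-5.0218  v^+=-2.9694  a^+=-0.6173
step 3: x_pred=-8.7714  r=11.6114  x^+=-5.4389  v^+=-1.7763  a^+=0.7467
step 4: x_pred=-6.9694  r=4.8494  x^+=-5.5776  v^+=-0.1429  a^+=1.3163
step 5: x_pred=-4.8987  r=0.2587  x^+=-4.8245  v^+=1.3867  a^+=1.3467
step 6: x_pred=-2.3977  r=2.5777  x^+=-1.6579  v^+=3.3282  a^+=1.6495

v_post = 3.3282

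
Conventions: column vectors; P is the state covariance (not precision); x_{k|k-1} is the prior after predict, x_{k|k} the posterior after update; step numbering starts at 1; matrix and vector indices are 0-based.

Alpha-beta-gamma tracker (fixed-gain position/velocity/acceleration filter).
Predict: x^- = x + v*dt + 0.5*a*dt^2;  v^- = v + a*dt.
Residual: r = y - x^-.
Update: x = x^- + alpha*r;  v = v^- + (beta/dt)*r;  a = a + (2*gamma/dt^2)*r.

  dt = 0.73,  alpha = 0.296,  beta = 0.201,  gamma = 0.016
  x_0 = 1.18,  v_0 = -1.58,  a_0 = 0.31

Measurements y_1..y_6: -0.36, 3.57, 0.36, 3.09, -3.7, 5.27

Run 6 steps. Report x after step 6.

step 1: x_pred=0.1092  r=-0.4692  x^+=-0.0297  v^+=-1.4829  a^+=0.2818
step 2: x_pred=-1.0371  r=4.6071  x^+=0.3266  v^+=-0.0086  a^+=0.5585
step 3: x_pred=0.4691  r=-0.1091  x^+=0.4368  v^+=0.3690  a^+=0.5519
step 4: x_pred=0.8533  r=2.2367  x^+=1.5153  v^+=1.3878  a^+=0.6862
step 5: x_pred=2.7113  r=-6.4113  x^+=0.8135  v^+=0.1235  a^+=0.3012
step 6: x_pred=0.9839  r=4.2861  x^+=2.2526  v^+=1.5235  a^+=0.5586

x_post = 2.2526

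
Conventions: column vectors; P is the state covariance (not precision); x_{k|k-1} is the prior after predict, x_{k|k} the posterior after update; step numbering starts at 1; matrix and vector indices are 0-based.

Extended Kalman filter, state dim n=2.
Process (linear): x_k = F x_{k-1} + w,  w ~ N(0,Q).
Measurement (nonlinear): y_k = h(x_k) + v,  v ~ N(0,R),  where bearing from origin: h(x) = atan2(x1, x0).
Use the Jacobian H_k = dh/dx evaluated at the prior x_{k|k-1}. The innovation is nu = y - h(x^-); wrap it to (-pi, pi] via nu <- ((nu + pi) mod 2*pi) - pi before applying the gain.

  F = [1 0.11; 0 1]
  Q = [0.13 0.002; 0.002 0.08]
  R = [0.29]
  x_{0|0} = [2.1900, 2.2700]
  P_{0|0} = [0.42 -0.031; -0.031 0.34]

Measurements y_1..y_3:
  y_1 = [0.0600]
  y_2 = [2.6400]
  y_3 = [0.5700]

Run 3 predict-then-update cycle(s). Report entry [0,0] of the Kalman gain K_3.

step 1: x^-=[2.4397, 2.2700]  P^-=[0.5473 0.0084; 0.0084 0.4200]  H_jac=[-0.2044 0.2197]  S=[0.3324]  K=[-0.3310; 0.2724]  nu=[-0.6894]  x^+=[2.6679, 2.0822]  P^+=[0.5109 0.0384; 0.0384 0.3953]
step 2: x^-=[2.8969, 2.0822]  P^-=[0.6541 0.0839; 0.0839 0.4753]  H_jac=[-0.1636 0.2276]  S=[0.3259]  K=[-0.2698; 0.2899]  nu=[2.0168]  x^+=[2.3528, 2.6668]  P^+=[0.6304 0.1093; 0.1093 0.4479]
step 3: x^-=[2.6462, 2.6668]  P^-=[0.7899 0.1606; 0.1606 0.5279]  H_jac=[-0.1889 0.1875]  S=[0.3254]  K=[-0.3661; 0.2109]  nu=[-0.2193]  x^+=[2.7265, 2.6206]  P^+=[0.7462 0.1857; 0.1857 0.5135]

K[0,0] = -0.3661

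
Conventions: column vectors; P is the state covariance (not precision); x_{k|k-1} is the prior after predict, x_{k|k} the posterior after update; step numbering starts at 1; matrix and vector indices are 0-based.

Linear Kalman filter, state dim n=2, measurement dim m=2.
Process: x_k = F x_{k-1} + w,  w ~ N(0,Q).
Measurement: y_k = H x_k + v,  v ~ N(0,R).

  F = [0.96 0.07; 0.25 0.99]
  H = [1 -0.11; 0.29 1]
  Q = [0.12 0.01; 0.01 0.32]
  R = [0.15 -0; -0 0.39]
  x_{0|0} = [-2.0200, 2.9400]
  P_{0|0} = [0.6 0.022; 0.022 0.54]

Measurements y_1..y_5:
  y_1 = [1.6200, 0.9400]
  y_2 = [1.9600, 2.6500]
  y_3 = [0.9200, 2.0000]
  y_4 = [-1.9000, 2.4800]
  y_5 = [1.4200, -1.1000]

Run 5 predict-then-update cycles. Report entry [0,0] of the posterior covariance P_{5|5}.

P_post[0,0] = 0.0835

step 1: x^-=[-1.7334, 2.4056]  P^-=[0.6786 0.2127; 0.2127 0.8976]  S=[0.7926 0.3040; 0.3040 1.4681]  K=[0.7817 0.1171; -0.1160 0.6775]  nu=[3.6180, -0.9629]  x^+=[0.9820, 1.3335]  P^+=[0.1185 0.0113; 0.0113 0.2609]
step 2: x^-=[1.0360, 1.5656]  P^-=[0.2320 0.0675; 0.0675 0.5887]  S=[0.3743 0.0678; 0.0678 1.0374]  K=[0.5834 0.0917; -0.1002 0.5929]  nu=[1.0962, 0.7839]  x^+=[1.7475, 1.9206]  P^+=[0.0886 0.0101; 0.0101 0.2283]
step 3: x^-=[1.8120, 2.3382]  P^-=[0.2041 0.0568; 0.0568 0.5543]  S=[0.3483 0.0533; 0.0533 0.9944]  K=[0.5548 0.0870; -0.1004 0.5794]  nu=[-0.6348, -0.8637]  x^+=[1.3847, 1.9016]  P^+=[0.0843 0.0095; 0.0095 0.2232]
step 4: x^-=[1.4624, 2.2287]  P^-=[0.2000 0.0549; 0.0549 0.5487]  S=[0.3446 0.0508; 0.0508 0.9874]  K=[0.5503 0.0860; -0.1009 0.5770]  nu=[-3.1173, -0.1728]  x^+=[-0.2678, 2.4437]  P^+=[0.0836 0.0093; 0.0093 0.2223]
step 5: x^-=[-0.0860, 2.3523]  P^-=[0.1994 0.0545; 0.0545 0.5478]  S=[0.3440 0.0503; 0.0503 0.9861]  K=[0.5496 0.0858; -0.1011 0.5766]  nu=[1.7648, -3.4273]  x^+=[0.5896, 0.1975]  P^+=[0.0835 0.0093; 0.0093 0.2222]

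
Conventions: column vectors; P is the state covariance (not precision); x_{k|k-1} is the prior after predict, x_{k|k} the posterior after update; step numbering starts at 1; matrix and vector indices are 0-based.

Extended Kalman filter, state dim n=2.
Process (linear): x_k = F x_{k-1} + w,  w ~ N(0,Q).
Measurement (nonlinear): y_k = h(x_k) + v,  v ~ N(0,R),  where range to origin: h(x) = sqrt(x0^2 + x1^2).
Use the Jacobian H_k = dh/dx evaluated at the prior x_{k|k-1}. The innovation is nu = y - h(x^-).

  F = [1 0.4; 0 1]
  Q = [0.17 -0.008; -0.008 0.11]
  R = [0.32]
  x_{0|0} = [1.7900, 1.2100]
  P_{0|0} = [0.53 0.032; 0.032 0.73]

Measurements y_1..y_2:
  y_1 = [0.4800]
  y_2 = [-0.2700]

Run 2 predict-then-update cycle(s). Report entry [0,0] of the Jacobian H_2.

H_jac[0,0] = 0.9789

step 1: x^-=[2.2740, 1.2100]  P^-=[0.8424 0.3160; 0.3160 0.8400]  H_jac=[0.8828 0.4697]  S=[1.4240]  K=[0.6265; 0.4730]  nu=[-2.0959]  x^+=[0.9609, 0.2186]  P^+=[0.2835 -0.1060; -0.1060 0.5214]
step 2: x^-=[1.0484, 0.2186]  P^-=[0.4521 0.0946; 0.0946 0.6314]  H_jac=[0.9789 0.2041]  S=[0.8174]  K=[0.5651; 0.2710]  nu=[-1.3409]  x^+=[0.2906, -0.1447]  P^+=[0.1911 -0.0306; -0.0306 0.5714]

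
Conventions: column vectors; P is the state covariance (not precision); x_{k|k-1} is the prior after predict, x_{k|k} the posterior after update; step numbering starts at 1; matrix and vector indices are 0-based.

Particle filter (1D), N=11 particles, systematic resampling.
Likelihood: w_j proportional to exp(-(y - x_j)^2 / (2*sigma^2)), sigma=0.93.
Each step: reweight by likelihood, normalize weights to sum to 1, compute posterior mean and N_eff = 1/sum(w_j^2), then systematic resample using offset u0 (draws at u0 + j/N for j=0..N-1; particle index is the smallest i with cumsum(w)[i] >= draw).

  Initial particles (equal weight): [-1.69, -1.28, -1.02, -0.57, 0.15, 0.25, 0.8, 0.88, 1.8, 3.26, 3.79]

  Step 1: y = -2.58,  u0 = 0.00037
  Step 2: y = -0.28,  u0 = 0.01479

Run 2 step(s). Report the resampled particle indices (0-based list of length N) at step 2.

resampled_idx = [0, 1, 3, 4, 6, 6, 7, 8, 9, 9, 10]

step 1: w=[0.4596, 0.2735, 0.1780, 0.0703, 0.0098, 0.0071, 0.0010, 0.0007, 0.0000, 0.0000, 0.0000]  mean=-1.3438  Neff=3.0974  idx=[0, 0, 0, 0, 0, 0, 1, 1, 1, 2, 2]
step 2: w=[0.0629, 0.0629, 0.0629, 0.0629, 0.0629, 0.0629, 0.1113, 0.1113, 0.1113, 0.1445, 0.1445]  mean=-1.3595  Neff=9.7439  idx=[0, 1, 3, 4, 6, 6, 7, 8, 9, 9, 10]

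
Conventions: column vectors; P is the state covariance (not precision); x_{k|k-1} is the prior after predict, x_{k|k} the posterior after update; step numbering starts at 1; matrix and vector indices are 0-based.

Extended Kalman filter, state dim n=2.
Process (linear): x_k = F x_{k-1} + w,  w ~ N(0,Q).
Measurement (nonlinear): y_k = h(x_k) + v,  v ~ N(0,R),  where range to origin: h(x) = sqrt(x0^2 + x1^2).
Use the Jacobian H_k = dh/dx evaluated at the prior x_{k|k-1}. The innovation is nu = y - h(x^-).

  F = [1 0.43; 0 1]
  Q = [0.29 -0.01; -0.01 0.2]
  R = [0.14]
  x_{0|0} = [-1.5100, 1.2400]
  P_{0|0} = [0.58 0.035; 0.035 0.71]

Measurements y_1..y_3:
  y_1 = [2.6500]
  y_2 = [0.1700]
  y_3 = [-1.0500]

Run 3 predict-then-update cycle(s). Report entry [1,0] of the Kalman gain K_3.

K[1,0] = -0.2782

step 1: x^-=[-0.9768, 1.2400]  P^-=[1.0314 0.3303; 0.3303 0.9100]  H_jac=[-0.6188 0.7855]  S=[0.7754]  K=[-0.4885; 0.6583]  nu=[1.0715]  x^+=[-1.5002, 1.9454]  P^+=[0.8464 0.5797; 0.5797 0.5739]
step 2: x^-=[-0.6637, 1.9454]  P^-=[1.7410 0.8164; 0.8164 0.7739]  H_jac=[-0.3229 0.9464]  S=[0.5158]  K=[0.4083; 0.9091]  nu=[-1.8855]  x^+=[-1.4335, 0.2313]  P^+=[1.6550 0.6250; 0.6250 0.3477]
step 3: x^-=[-1.3340, 0.2313]  P^-=[2.5468 0.7645; 0.7645 0.5477]  H_jac=[-0.9853 0.1709]  S=[2.3710]  K=[-1.0032; -0.2782]  nu=[-2.4040]  x^+=[1.0777, 0.9002]  P^+=[0.1604 0.1027; 0.1027 0.3641]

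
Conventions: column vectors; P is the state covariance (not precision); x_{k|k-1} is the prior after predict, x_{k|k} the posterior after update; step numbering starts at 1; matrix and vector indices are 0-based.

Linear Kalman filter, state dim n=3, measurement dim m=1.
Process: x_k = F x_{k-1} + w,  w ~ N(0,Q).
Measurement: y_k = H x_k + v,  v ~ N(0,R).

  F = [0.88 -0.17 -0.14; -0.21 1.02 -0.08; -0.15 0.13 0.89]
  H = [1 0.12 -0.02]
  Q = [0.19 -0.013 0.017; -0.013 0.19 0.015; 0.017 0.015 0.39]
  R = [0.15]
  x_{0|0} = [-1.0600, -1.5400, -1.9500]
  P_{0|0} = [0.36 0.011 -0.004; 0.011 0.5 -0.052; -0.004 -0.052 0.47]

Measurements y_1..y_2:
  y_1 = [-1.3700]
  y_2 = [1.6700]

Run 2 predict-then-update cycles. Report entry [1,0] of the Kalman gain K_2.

K[1,0] = -0.2779

step 1: x^-=[-0.3980, -1.1922, -1.7767]  P^-=[0.4877 -0.1438 -0.0930; -0.1438 0.7327 0.0112; -0.0930 0.0112 0.7674]  S=[0.6177]  K=[0.7646; -0.0908; -0.1732]  nu=[-0.8645]  x^+=[-1.0590, -1.1137, -1.6270]  P^+=[0.1266 -0.1009 -0.0112; -0.1009 0.7276 0.0015; -0.0112 0.0015 0.7489]
step 2: x^-=[-0.5148, -0.7834, -1.4339]  P^-=[0.3567 -0.2481 -0.1325; -0.2481 1.0000 0.0837; -0.1325 0.0837 1.0056]  S=[0.4669]  K=[0.7060; -0.2779; -0.3053]  nu=[2.2501]  x^+=[1.0737, -1.4088, -2.1209]  P^+=[0.1240 -0.1565 -0.0318; -0.1565 0.9639 0.0440; -0.0318 0.0440 0.9621]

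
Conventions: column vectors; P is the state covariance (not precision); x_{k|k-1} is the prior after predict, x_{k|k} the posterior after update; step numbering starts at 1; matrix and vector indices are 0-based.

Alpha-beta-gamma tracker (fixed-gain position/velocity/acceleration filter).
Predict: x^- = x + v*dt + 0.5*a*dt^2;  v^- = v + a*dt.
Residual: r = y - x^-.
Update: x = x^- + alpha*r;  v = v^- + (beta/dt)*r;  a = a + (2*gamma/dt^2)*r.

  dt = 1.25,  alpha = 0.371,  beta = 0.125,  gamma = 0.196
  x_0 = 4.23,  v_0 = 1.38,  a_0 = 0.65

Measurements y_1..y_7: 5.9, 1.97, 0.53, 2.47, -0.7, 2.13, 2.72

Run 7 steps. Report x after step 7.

step 1: x_pred=6.4628  r=-0.5628  x^+=6.2540  v^+=2.1362  a^+=0.5088
step 2: x_pred=9.3218  r=-7.3518  x^+=6.5943  v^+=2.0370  a^+=-1.3356
step 3: x_pred=8.0971  r=-7.5671  x^+=5.2897  v^+=-0.3892  a^+=-3.2341
step 4: x_pred=2.2766  r=0.1934  x^+=2.3484  v^+=-4.4124  a^+=-3.1855
step 5: x_pred=-5.6559  r=4.9559  x^+=-3.8172  v^+=-7.8988  a^+=-1.9422
step 6: x_pred=-15.2080  r=17.3380  x^+=-8.7756  v^+=-8.5927  a^+=2.4076
step 7: x_pred=-17.6356  r=20.3556  x^+=-10.0837  v^+=-3.5477  a^+=7.5144

x_post = -10.0837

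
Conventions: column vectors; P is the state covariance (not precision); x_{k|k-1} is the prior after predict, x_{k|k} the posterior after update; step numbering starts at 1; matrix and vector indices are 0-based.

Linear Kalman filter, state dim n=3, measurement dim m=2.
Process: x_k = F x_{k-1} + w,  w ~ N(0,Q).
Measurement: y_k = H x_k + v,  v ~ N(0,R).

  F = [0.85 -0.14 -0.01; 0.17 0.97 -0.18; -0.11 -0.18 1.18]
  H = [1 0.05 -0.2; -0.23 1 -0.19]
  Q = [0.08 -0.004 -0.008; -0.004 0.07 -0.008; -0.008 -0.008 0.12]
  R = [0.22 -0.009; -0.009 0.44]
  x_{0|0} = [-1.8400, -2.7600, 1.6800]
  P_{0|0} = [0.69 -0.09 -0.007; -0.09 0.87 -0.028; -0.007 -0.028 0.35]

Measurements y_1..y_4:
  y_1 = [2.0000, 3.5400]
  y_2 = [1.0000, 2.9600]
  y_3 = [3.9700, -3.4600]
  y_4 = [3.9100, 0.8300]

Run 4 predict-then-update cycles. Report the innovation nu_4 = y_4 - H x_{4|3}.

innov = [2.1289, 0.3697]

step 1: x^-=[-1.1944, -3.2924, 2.6816]  P^-=[0.6171 -0.0932 -0.0448; -0.0932 0.9004 -0.2693; -0.0448 -0.2693 0.6540]  S=[0.8795 -0.1103; -0.1103 1.5379]  K=[0.6943 -0.0976; 0.0866 0.6389; -0.2485 -0.2670]  nu=[3.8953, 7.0672]  x^+=[0.8207, 1.5599, -0.1734]  P^+=[0.1636 -0.0022 0.0491; -0.0022 0.2783 -0.0081; 0.0491 -0.0081 0.5047]
step 2: x^-=[0.4809, 1.6838, -0.5757]  P^-=[0.2033 -0.0268 0.0287; -0.0268 0.3520 -0.1652; 0.0287 -0.1652 0.8244]  S=[0.4464 -0.0028; -0.0028 0.9101]  K=[0.4392 -0.0854; 0.0562 0.4282; -0.3259 -0.3619]  nu=[0.3198, 1.2774]  x^+=[0.5122, 2.2488, -1.1422]  P^+=[0.1104 -0.0040 0.0641; -0.0040 0.1839 -0.0165; 0.0641 -0.0165 0.6584]
step 3: x^-=[0.1320, 2.4740, -1.8089]  P^-=[0.1632 -0.0252 0.0461; -0.0252 0.2680 -0.1867; 0.0461 -0.1867 1.0343]  S=[0.4081 0.0138; 0.0138 0.8406]  K=[0.3774 -0.0912; 0.0503 0.3671; -0.4012 -0.4620]  nu=[3.3525, -6.2473]  x^+=[1.9672, 0.3489, -0.2679]  P^+=[0.0991 -0.0066 0.0744; -0.0066 0.1532 -0.0336; 0.0744 -0.0336 0.7841]
step 4: x^-=[1.6260, 0.7211, -0.5954]  P^-=[0.1549 -0.0264 0.0584; -0.0264 0.2474 -0.2254; 0.0584 -0.2254 1.2126]  S=[0.4025 0.0265; 0.0265 0.8422]  K=[0.3589 -0.0981; 0.0540 0.3501; -0.4496 -0.5429]  nu=[2.1289, 0.3697]  x^+=[2.3538, 0.9656, -1.7533]  P^+=[0.0968 -0.0085 0.0825; -0.0085 0.1420 -0.0505; 0.0825 -0.0505 0.8700]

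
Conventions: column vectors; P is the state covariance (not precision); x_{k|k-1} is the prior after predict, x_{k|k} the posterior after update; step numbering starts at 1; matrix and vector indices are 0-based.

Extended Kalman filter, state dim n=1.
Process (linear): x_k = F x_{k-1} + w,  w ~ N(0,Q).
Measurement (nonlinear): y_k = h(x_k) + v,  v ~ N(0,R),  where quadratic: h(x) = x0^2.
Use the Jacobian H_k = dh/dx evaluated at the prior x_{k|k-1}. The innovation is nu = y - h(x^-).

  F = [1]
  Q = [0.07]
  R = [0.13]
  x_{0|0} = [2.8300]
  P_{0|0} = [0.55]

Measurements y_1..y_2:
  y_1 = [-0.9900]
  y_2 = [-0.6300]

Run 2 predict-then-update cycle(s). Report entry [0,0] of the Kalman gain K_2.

step 1: x^-=[2.8300]  P^-=[0.6200]  H_jac=[5.6600]  S=[19.9921]  K=[0.1755]  nu=[-8.9989]  x^+=[1.2504]  P^+=[0.0040]
step 2: x^-=[1.2504]  P^-=[0.0740]  H_jac=[2.5009]  S=[0.5930]  K=[0.3122]  nu=[-2.1936]  x^+=[0.5656]  P^+=[0.0162]

K[0,0] = 0.3122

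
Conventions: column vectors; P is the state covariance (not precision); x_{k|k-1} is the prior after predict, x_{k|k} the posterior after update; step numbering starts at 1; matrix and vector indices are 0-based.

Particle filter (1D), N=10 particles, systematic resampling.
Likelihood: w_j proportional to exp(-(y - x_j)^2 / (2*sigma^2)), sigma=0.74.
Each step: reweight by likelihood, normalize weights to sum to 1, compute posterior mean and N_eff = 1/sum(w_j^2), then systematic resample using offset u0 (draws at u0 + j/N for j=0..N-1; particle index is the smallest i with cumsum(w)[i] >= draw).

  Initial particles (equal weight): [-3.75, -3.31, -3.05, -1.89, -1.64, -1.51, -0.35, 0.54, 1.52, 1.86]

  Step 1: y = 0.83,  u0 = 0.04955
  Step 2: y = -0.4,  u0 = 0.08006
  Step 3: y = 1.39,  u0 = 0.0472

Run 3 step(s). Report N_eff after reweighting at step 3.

N_eff = 7.0716

step 1: w=[0.0000, 0.0000, 0.0000, 0.0005, 0.0017, 0.0030, 0.1249, 0.4125, 0.2884, 0.1691]  mean=0.9235  Neff=3.3617  idx=[6, 7, 7, 7, 7, 8, 8, 8, 9, 9]
step 2: w=[0.3434, 0.1536, 0.1536, 0.1536, 0.1536, 0.0119, 0.0119, 0.0119, 0.0032, 0.0032]  mean=0.2779  Neff=4.7001  idx=[0, 0, 0, 1, 1, 2, 3, 3, 4, 6]
step 3: w=[0.0147, 0.0147, 0.0147, 0.1209, 0.1209, 0.1209, 0.1209, 0.1209, 0.1209, 0.2303]  mean=0.7263  Neff=7.0716  idx=[3, 3, 4, 5, 6, 7, 7, 8, 9, 9]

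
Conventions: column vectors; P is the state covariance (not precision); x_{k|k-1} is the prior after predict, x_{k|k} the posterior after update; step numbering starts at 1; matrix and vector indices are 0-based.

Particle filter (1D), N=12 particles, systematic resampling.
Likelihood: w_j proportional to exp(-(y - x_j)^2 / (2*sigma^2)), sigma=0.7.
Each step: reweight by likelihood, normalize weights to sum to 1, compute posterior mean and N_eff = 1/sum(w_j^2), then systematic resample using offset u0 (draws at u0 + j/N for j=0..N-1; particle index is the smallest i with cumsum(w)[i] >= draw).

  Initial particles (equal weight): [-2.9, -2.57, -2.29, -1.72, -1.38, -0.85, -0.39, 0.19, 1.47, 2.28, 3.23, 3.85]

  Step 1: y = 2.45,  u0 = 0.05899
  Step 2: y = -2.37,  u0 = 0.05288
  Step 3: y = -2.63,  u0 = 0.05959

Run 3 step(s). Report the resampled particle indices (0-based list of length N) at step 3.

resampled_idx = [0, 1, 2, 3, 4, 5, 6, 7, 8, 9, 10, 11]

step 1: w=[0.0000, 0.0000, 0.0000, 0.0000, 0.0000, 0.0000, 0.0001, 0.0027, 0.1854, 0.4795, 0.2655, 0.0668]  mean=2.4810  Neff=2.9478  idx=[8, 8, 9, 9, 9, 9, 9, 9, 10, 10, 10, 11]
step 2: w=[0.4987, 0.4987, 0.0004, 0.0004, 0.0004, 0.0004, 0.0004, 0.0004, 0.0000, 0.0000, 0.0000, 0.0000]  mean=1.4722  Neff=2.0108  idx=[0, 0, 0, 0, 0, 0, 1, 1, 1, 1, 1, 1]
step 3: w=[0.0833, 0.0833, 0.0833, 0.0833, 0.0833, 0.0833, 0.0833, 0.0833, 0.0833, 0.0833, 0.0833, 0.0833]  mean=1.4700  Neff=12.0000  idx=[0, 1, 2, 3, 4, 5, 6, 7, 8, 9, 10, 11]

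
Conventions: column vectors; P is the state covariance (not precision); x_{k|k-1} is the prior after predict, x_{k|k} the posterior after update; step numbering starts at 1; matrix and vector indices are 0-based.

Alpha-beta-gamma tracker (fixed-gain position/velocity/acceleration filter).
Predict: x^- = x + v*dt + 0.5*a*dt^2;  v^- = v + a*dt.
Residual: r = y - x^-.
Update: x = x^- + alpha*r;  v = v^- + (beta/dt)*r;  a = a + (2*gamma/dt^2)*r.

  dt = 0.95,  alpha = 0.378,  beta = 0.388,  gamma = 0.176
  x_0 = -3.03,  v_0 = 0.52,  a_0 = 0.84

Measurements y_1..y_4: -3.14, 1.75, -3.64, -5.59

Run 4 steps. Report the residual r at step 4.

step 1: x_pred=-2.1569  r=-0.9831  x^+=-2.5285  v^+=0.9165  a^+=0.4566
step 2: x_pred=-1.4518  r=3.2018  x^+=-0.2415  v^+=2.6580  a^+=1.7054
step 3: x_pred=3.0531  r=-6.6931  x^+=0.5231  v^+=1.5445  a^+=-0.9051
step 4: x_pred=1.5819  r=-7.1719  x^+=-1.1291  v^+=-2.2445  a^+=-3.7023

resid = -7.1719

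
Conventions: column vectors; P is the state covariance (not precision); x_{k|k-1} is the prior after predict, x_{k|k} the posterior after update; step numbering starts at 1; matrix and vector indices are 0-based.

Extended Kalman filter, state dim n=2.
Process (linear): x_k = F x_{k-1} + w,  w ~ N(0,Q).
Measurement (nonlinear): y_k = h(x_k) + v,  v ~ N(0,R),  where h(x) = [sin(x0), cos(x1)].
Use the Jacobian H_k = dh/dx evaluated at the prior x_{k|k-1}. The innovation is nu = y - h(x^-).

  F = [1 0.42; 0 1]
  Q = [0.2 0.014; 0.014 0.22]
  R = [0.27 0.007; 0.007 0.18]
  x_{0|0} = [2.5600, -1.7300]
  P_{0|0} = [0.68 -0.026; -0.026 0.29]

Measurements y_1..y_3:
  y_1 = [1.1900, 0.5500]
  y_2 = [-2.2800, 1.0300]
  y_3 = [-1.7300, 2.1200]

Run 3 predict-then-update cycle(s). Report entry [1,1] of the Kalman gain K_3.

K[1,1] = 0.6975

step 1: x^-=[1.8334, -1.7300]  P^-=[0.9093 0.1098; 0.1098 0.5100]  H_jac=[-0.2596 0.0000; 0.0000 0.9874]  S=[0.3313 -0.0211; -0.0211 0.6772]  K=[-0.7037 0.1381; -0.0387 0.7424]  nu=[0.2243, 0.7085]  x^+=[1.7734, -1.2127]  P^+=[0.7282 0.0202; 0.0202 0.1351]
step 2: x^-=[1.2641, -1.2127]  P^-=[0.9690 0.0909; 0.0909 0.3551]  H_jac=[0.3019 0.0000; 0.0000 0.9366]  S=[0.3583 0.0327; 0.0327 0.4914]  K=[0.8055 0.1197; 0.0149 0.6757]  nu=[-3.2333, 0.6795]  x^+=[-1.2591, -0.8018]  P^+=[0.7232 0.0290; 0.0290 0.1300]
step 3: x^-=[-1.5959, -0.8018]  P^-=[0.9705 0.0976; 0.0976 0.3500]  H_jac=[-0.0251 0.0000; 0.0000 0.7186]  S=[0.2706 0.0052; 0.0052 0.3607]  K=[-0.0937 0.1958; -0.0226 0.6975]  nu=[-0.7303, 1.4246]  x^+=[-1.2485, 0.2083]  P^+=[0.9545 0.0481; 0.0481 0.1745]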